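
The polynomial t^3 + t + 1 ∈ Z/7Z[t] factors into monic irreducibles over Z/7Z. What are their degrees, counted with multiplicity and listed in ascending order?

Write h(t) = t^3 + t + 1.
Complete factorization: h(t) = (t^3 + t + 1).
Factor degrees with multiplicity: 3 = 3.

3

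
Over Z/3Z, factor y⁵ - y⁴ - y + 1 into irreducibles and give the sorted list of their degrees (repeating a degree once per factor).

1, 1, 1, 2

Write h(y) = y⁵ - y⁴ - y + 1.
Roots in Z/3Z: h(0) = 1; h(1) = 0 → root; h(2) = 0 → root.
Linear factors from roots: (y - 1), (y + 1).
Complete factorization: h(y) = (y + 1)·(y - 1)^2·(y² + 1).
Factor degrees with multiplicity: 1 + 1 + 1 + 2 = 5.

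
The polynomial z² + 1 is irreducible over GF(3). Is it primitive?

No

Write f(z) = z² + 1.
|GF(3^2)^×| = 3^2 − 1 = 8. Prime factorization: 8 = 2^3.
f is primitive ⇔ z has order 8 in GF(3)[z]/(f), i.e. z^(8/q) ≠ 1 for each prime q | 8.
z^(4) mod f = 1
Since z^(4) = 1, the order of z divides 4 < 8; not primitive.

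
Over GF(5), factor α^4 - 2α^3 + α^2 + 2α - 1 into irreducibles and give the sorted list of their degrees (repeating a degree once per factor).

4

Write h(α) = α^4 - 2α^3 + α^2 + 2α - 1.
Roots in GF(5): h(0) = 4; h(1) = 1; h(2) = 2; h(3) = 1; h(4) = 1.
Complete factorization: h(α) = (α^4 - 2α^3 + α^2 + 2α - 1).
Factor degrees with multiplicity: 4 = 4.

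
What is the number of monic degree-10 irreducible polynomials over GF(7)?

The number of monic irreducibles of degree 10 over GF(7) is (1/10)·Σ_{d∣10} μ(10/d) 7^d.
Divisors of 10: 1, 2, 5, 10; μ(10/d) for each: 1, -1, -1, 1.
Σ = 7^1 − 7^2 − 7^5 + 7^10 = 282458400.
N = 282458400/10 = 28245840.

28245840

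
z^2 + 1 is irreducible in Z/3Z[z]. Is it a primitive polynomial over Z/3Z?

No

Write f(z) = z^2 + 1.
|GF(3^2)^×| = 3^2 − 1 = 8. Prime factorization: 8 = 2^3.
f is primitive ⇔ z has order 8 in GF(3)[z]/(f), i.e. z^(8/q) ≠ 1 for each prime q | 8.
z^(4) mod f = 1
Since z^(4) = 1, the order of z divides 4 < 8; not primitive.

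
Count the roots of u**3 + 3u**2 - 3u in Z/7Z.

Write f(u) = u**3 + 3u**2 - 3u.
Evaluate at each of the 7 elements of Z/7Z:
f(0) = 0 → root; f(1) = 1; f(2) = 0 → root; f(3) = 3; f(4) = 2; f(5) = 3; f(6) = 5.
Roots: {0, 2}.

2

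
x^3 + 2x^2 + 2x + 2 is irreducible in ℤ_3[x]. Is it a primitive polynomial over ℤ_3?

No

Write f(x) = x^3 + 2x^2 + 2x + 2.
|GF(3^3)^×| = 3^3 − 1 = 26. Prime factorization: 26 = 2·13.
f is primitive ⇔ x has order 26 in GF(3)[x]/(f), i.e. x^(26/q) ≠ 1 for each prime q | 26.
x^(13) mod f = 1
x^(2) mod f = x^2.
Since x^(13) = 1, the order of x divides 13 < 26; not primitive.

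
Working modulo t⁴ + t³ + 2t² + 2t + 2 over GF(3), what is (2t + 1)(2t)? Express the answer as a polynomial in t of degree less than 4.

Multiply in GF(3)[t]: (2t + 1)·(2t) = t² + 2t.
Reduced: t² + 2t.

t^2 + 2t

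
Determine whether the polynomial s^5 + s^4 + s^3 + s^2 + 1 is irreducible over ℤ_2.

Yes

Write g(s) = s^5 + s^4 + s^3 + s^2 + 1.
Check for roots in ℤ_2: g(0) = 1; g(1) = 1.
No roots, so no linear factors.
Monic irreducibles of degree 2 over GF(2): s^2 + s + 1.
None of them divide g (all give nonzero remainder).
No irreducible factor of degree ≤ 2 exists, so g is irreducible over GF(2).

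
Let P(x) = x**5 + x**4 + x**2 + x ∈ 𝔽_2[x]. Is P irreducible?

No

Check for roots in 𝔽_2: P(0) = 0 → root; P(1) = 0 → root.
P(0) = 0, so (x) divides P(x); P is reducible.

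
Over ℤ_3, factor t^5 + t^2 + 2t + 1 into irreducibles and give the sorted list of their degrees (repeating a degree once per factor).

2, 3

Write f(t) = t^5 + t^2 + 2t + 1.
Roots in ℤ_3: f(0) = 1; f(1) = 2; f(2) = 2.
Complete factorization: f(t) = (t^2 + 1)·(t^3 + 2t + 1).
Factor degrees with multiplicity: 2 + 3 = 5.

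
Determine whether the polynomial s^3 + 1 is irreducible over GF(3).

No

Write g(s) = s^3 + 1.
Check for roots in GF(3): g(0) = 1; g(1) = 2; g(2) = 0 → root.
g(2) = 0, so (s − 2) divides g(s); g is reducible.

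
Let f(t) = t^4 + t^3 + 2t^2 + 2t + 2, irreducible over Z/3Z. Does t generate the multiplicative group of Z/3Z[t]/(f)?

Yes

|GF(3^4)^×| = 3^4 − 1 = 80. Prime factorization: 80 = 2^4·5.
f is primitive ⇔ t has order 80 in GF(3)[t]/(f), i.e. t^(80/q) ≠ 1 for each prime q | 80.
t^(40) mod f = 2.
t^(16) mod f = t^2 + t.
None equal 1, so t has full order 80; f is primitive.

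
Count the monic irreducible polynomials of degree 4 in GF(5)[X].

x^(5^4) − x is the product of all monic irreducibles of degree dividing 4; Möbius inversion gives N = (1/4) Σ μ(4/d)·5^d.
Divisors of 4: 1, 2, 4; μ(4/d) for each: 0, -1, 1.
Σ = − 5^2 + 5^4 = 600.
N = 600/4 = 150.

150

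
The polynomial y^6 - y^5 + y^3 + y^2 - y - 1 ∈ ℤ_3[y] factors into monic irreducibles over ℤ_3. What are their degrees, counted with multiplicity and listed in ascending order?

Write g(y) = y^6 - y^5 + y^3 + y^2 - y - 1.
Roots in ℤ_3: g(0) = 2; g(1) = 0 → root; g(2) = 2.
Linear factors from roots: (y - 1).
Complete factorization: g(y) = (y - 1)·(y^2 + 1)·(y^3 - y + 1).
Factor degrees with multiplicity: 1 + 2 + 3 = 6.

1, 2, 3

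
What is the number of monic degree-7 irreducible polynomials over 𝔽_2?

Gauss's count: N_{2}(7) = (1/7) Σ_{d|7} μ(7/d)·2^d.
Divisors of 7: 1, 7; μ(7/d) for each: -1, 1.
Σ = − 2^1 + 2^7 = 126.
N = 126/7 = 18.

18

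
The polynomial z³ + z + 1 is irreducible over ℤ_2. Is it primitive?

Yes

Write f(z) = z³ + z + 1.
|GF(2^3)^×| = 2^3 − 1 = 7. Prime factorization: 7 = 7.
f is primitive ⇔ z has order 7 in GF(2)[z]/(f), i.e. z^(7/q) ≠ 1 for each prime q | 7.
z^(1) mod f = z.
None equal 1, so z has full order 7; f is primitive.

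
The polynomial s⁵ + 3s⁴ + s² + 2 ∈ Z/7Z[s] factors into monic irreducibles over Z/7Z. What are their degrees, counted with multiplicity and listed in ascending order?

1, 1, 1, 2

Write g(s) = s⁵ + 3s⁴ + s² + 2.
Linear factors from roots: (s + 6), (s + 4).
Complete factorization: g(s) = (s + 6)·(s + 4)^2·(s² + 3s + 6).
Factor degrees with multiplicity: 1 + 1 + 1 + 2 = 5.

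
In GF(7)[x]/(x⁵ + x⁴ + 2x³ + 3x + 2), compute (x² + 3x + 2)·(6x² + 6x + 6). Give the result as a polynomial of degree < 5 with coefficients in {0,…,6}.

Multiply in GF(7)[x]: (x² + 3x + 2)·(6x² + 6x + 6) = 6x⁴ + 3x³ + x² + 2x + 5.
Reduced: 6x⁴ + 3x³ + x² + 2x + 5.

6x^4 + 3x^3 + x^2 + 2x + 5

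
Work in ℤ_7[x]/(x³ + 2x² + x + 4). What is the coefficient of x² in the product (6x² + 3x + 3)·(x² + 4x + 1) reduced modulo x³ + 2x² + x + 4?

Multiply in ℤ_7[x]: (6x² + 3x + 3)·(x² + 4x + 1) = 6x⁴ + 6x³ + x + 3.
Reduce using x³ ≡ 5x² + 6x + 3 (mod x³ + 2x² + x + 4).
Reduced: 6x² + 4x + 6.

6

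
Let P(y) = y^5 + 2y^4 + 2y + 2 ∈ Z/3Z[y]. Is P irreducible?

Yes

Check for roots in Z/3Z: P(0) = 2; P(1) = 1; P(2) = 1.
No roots, so no linear factors.
Monic irreducibles of degree 2 over GF(3): y^2 + 1, y^2 + y + 2, y^2 + 2y + 2.
None of them divide P (all give nonzero remainder).
No irreducible factor of degree ≤ 2 exists, so P is irreducible over GF(3).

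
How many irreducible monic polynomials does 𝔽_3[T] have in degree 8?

810

By the necklace-counting formula, N_3(8) = (1/8) Σ_{d|8} μ(8/d)·3^d.
Divisors of 8: 1, 2, 4, 8; μ(8/d) for each: 0, 0, -1, 1.
Σ = − 3^4 + 3^8 = 6480.
N = 6480/8 = 810.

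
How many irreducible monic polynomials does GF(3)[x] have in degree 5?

By the necklace-counting formula, N_3(5) = (1/5) Σ_{d|5} μ(5/d)·3^d.
Divisors of 5: 1, 5; μ(5/d) for each: -1, 1.
Σ = − 3^1 + 3^5 = 240.
N = 240/5 = 48.

48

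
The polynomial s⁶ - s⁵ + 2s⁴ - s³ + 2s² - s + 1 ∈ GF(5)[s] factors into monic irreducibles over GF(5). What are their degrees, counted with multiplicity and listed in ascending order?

Write g(s) = s⁶ - s⁵ + 2s⁴ - s³ + 2s² - s + 1.
Roots in GF(5): g(0) = 1; g(1) = 3; g(2) = 3; g(3) = 2; g(4) = 4.
Complete factorization: g(s) = (s² + s + 1)·(s² - s + 1)^2.
Factor degrees with multiplicity: 2 + 2 + 2 = 6.

2, 2, 2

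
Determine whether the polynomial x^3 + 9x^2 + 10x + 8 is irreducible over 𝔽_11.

Write f(x) = x^3 + 9x^2 + 10x + 8.
Check each element of 𝔽_11 for a root: f(0)=8, f(1)=6, f(2)=6, f(3)=3, f(4)=3, f(5)=1, f(6)=3, f(7)=4, f(8)=10, f(9)=5, f(10)=6.
No roots. A degree-3 polynomial over a field with no linear factor is irreducible.

Yes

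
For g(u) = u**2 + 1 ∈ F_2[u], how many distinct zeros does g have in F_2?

1

Evaluate at each of the 2 elements of F_2:
g(0) = 1; g(1) = 0 → root.
Roots: {1}.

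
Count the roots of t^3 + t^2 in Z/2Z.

Write P(t) = t^3 + t^2.
Evaluate at each of the 2 elements of Z/2Z:
P(0) = 0 → root; P(1) = 0 → root.
Roots: {0, 1}.

2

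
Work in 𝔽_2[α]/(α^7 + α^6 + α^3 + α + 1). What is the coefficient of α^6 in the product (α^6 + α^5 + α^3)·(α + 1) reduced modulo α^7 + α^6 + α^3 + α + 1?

1

Multiply in 𝔽_2[α]: (α^6 + α^5 + α^3)·(α + 1) = α^7 + α^5 + α^4 + α^3.
Reduce using α^7 ≡ α^6 + α^3 + α + 1 (mod α^7 + α^6 + α^3 + α + 1).
Reduced: α^6 + α^5 + α^4 + α + 1.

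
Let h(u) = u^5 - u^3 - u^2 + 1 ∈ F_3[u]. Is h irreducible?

No

Check for roots in F_3: h(0) = 1; h(1) = 0 → root; h(2) = 0 → root.
h(1) = 0, so (u − 1) divides h(u); h is reducible.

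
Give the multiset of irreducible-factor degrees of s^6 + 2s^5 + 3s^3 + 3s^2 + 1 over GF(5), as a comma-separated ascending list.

Write f(s) = s^6 + 2s^5 + 3s^3 + 3s^2 + 1.
Roots in GF(5): f(0) = 1; f(1) = 0 → root; f(2) = 0 → root; f(3) = 4; f(4) = 0 → root.
Linear factors from roots: (s + 4), (s + 3), (s + 1).
Complete factorization: f(s) = (s + 1)·(s + 4)·(s + 3)^2·(s^2 + s + 1).
Factor degrees with multiplicity: 1 + 1 + 1 + 1 + 2 = 6.

1, 1, 1, 1, 2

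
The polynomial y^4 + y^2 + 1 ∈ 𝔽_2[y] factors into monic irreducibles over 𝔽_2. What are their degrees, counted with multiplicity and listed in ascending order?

Write g(y) = y^4 + y^2 + 1.
Roots in 𝔽_2: g(0) = 1; g(1) = 1.
Complete factorization: g(y) = (y^2 + y + 1)^2.
Factor degrees with multiplicity: 2 + 2 = 4.

2, 2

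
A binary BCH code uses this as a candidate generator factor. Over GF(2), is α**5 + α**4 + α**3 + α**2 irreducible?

Write P(α) = α**5 + α**4 + α**3 + α**2.
Check for roots in GF(2): P(0) = 0 → root; P(1) = 0 → root.
P(0) = 0, so (α) divides P(α); P is reducible.

No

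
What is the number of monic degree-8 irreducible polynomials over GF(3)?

810

Gauss's count: N_{3}(8) = (1/8) Σ_{d|8} μ(8/d)·3^d.
Divisors of 8: 1, 2, 4, 8; μ(8/d) for each: 0, 0, -1, 1.
Σ = − 3^4 + 3^8 = 6480.
N = 6480/8 = 810.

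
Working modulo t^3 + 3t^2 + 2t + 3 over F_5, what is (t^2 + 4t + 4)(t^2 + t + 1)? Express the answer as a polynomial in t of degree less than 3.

Multiply in F_5[t]: (t^2 + 4t + 4)·(t^2 + t + 1) = t^4 + 4t^2 + 3t + 4.
Reduce using t^3 ≡ 2t^2 + 3t + 2 (mod t^3 + 3t^2 + 2t + 3).
Reduced: t^2 + t + 3.

t^2 + t + 3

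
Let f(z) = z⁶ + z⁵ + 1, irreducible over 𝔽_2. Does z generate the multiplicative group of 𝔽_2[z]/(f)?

|GF(2^6)^×| = 2^6 − 1 = 63. Prime factorization: 63 = 3^2·7.
f is primitive ⇔ z has order 63 in GF(2)[z]/(f), i.e. z^(63/q) ≠ 1 for each prime q | 63.
z^(21) mod f = z⁵ + z⁴ + z³ + 1.
z^(9) mod f = z⁵ + z³ + z² + z + 1.
None equal 1, so z has full order 63; f is primitive.

Yes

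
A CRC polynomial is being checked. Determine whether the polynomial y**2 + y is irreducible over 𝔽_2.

No

Write f(y) = y**2 + y.
Check for roots in 𝔽_2: f(0) = 0 → root; f(1) = 0 → root.
f(0) = 0, so (y) divides f(y); f is reducible.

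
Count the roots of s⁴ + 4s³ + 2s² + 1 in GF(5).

1

Write g(s) = s⁴ + 4s³ + 2s² + 1.
Evaluate at each of the 5 elements of GF(5):
g(0) = 1; g(1) = 3; g(2) = 2; g(3) = 3; g(4) = 0 → root.
Roots: {4}.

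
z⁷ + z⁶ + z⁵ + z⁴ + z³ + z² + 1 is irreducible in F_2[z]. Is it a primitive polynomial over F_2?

Yes

Write f(z) = z⁷ + z⁶ + z⁵ + z⁴ + z³ + z² + 1.
|GF(2^7)^×| = 2^7 − 1 = 127. Prime factorization: 127 = 127.
f is primitive ⇔ z has order 127 in GF(2)[z]/(f), i.e. z^(127/q) ≠ 1 for each prime q | 127.
z^(1) mod f = z.
None equal 1, so z has full order 127; f is primitive.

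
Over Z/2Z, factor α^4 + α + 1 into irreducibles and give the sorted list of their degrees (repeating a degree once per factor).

Write f(α) = α^4 + α + 1.
Roots in Z/2Z: f(0) = 1; f(1) = 1.
Complete factorization: f(α) = (α^4 + α + 1).
Factor degrees with multiplicity: 4 = 4.

4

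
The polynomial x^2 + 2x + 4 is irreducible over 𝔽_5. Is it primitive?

No

Write f(x) = x^2 + 2x + 4.
|GF(5^2)^×| = 5^2 − 1 = 24. Prime factorization: 24 = 2^3·3.
f is primitive ⇔ x has order 24 in GF(5)[x]/(f), i.e. x^(24/q) ≠ 1 for each prime q | 24.
x^(12) mod f = 1
x^(8) mod f = 2x + 4.
Since x^(12) = 1, the order of x divides 12 < 24; not primitive.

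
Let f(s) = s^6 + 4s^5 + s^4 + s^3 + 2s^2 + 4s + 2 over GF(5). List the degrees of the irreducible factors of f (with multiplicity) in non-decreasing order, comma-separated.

1, 2, 3

Roots in GF(5): f(0) = 2; f(1) = 0 → root; f(2) = 4; f(3) = 1; f(4) = 2.
Linear factors from roots: (s + 4).
Complete factorization: f(s) = (s + 4)·(s^2 + s + 2)·(s^3 + 4s^2 + 4).
Factor degrees with multiplicity: 1 + 2 + 3 = 6.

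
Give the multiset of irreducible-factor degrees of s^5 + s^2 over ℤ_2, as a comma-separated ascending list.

1, 1, 1, 2

Write g(s) = s^5 + s^2.
Roots in ℤ_2: g(0) = 0 → root; g(1) = 0 → root.
Linear factors from roots: (s), (s + 1).
Complete factorization: g(s) = (s + 1)·(s)^2·(s^2 + s + 1).
Factor degrees with multiplicity: 1 + 1 + 1 + 2 = 5.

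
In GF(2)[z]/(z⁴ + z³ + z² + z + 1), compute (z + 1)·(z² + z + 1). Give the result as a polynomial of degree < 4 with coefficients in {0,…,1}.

Multiply in GF(2)[z]: (z + 1)·(z² + z + 1) = z³ + 1.
Reduced: z³ + 1.

z^3 + 1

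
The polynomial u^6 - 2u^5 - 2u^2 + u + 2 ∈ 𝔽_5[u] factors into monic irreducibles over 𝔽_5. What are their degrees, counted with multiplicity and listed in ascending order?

1, 1, 2, 2

Write g(u) = u^6 - 2u^5 - 2u^2 + u + 2.
Roots in 𝔽_5: g(0) = 2; g(1) = 0 → root; g(2) = 1; g(3) = 0 → root; g(4) = 2.
Linear factors from roots: (u - 1), (u + 2).
Complete factorization: g(u) = (u + 2)·(u - 1)·(u^2 + u + 2)^2.
Factor degrees with multiplicity: 1 + 1 + 2 + 2 = 6.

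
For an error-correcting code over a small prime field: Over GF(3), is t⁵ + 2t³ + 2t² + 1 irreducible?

Write g(t) = t⁵ + 2t³ + 2t² + 1.
Check for roots in GF(3): g(0) = 1; g(1) = 0 → root; g(2) = 0 → root.
g(1) = 0, so (t − 1) divides g(t); g is reducible.

No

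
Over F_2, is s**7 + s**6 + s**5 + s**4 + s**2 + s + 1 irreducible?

Yes

Write g(s) = s**7 + s**6 + s**5 + s**4 + s**2 + s + 1.
Check for roots in F_2: g(0) = 1; g(1) = 1.
No roots, so no linear factors.
Monic irreducibles of degree 2 over GF(2): s**2 + s + 1.
None of them divide g (all give nonzero remainder).
Monic irreducibles of degree 3 over GF(2): s**3 + s + 1, s**3 + s**2 + 1.
None of them divide g (all give nonzero remainder).
No irreducible factor of degree ≤ 3 exists, so g is irreducible over GF(2).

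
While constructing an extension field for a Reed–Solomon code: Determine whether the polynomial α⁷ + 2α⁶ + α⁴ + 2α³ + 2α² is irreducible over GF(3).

Write f(α) = α⁷ + 2α⁶ + α⁴ + 2α³ + 2α².
Check for roots in GF(3): f(0) = 0 → root; f(1) = 2; f(2) = 2.
f(0) = 0, so (α) divides f(α); f is reducible.

No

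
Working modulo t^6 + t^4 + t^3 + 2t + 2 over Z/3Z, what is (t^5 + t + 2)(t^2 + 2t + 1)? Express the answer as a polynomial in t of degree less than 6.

2t^3 + 2t^2 + 2t + 1

Multiply in Z/3Z[t]: (t^5 + t + 2)·(t^2 + 2t + 1) = t^7 + 2t^6 + t^5 + t^3 + t^2 + 2t + 2.
Reduce using t^6 ≡ 2t^4 + 2t^3 + t + 1 (mod t^6 + t^4 + t^3 + 2t + 2).
Reduced: 2t^3 + 2t^2 + 2t + 1.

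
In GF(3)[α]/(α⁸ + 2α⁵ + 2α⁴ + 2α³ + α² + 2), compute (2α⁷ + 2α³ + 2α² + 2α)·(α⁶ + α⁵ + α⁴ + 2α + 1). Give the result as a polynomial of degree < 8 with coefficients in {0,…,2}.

α^3 + 2α + 2

Multiply in GF(3)[α]: (2α⁷ + 2α³ + 2α² + 2α)·(α⁶ + α⁵ + α⁴ + 2α + 1) = 2α¹³ + 2α¹² + 2α¹¹ + 2α⁹ + 2α⁸ + 2α⁷ + α⁶ + 2α⁵ + α⁴ + 2α.
Reduce using α⁸ ≡ α⁵ + α⁴ + α³ + 2α² + 1 (mod α⁸ + 2α⁵ + 2α⁴ + 2α³ + α² + 2).
Reduced: α³ + 2α + 2.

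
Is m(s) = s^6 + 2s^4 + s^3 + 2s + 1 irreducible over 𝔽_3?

Yes

Check for roots in 𝔽_3: m(0) = 1; m(1) = 1; m(2) = 1.
No roots, so no linear factors.
Monic irreducibles of degree 2 over GF(3): s^2 + 1, s^2 + s + 2, s^2 + 2s + 2.
None of them divide m (all give nonzero remainder).
Degree-3 irreducible divisors: test the 8 monic irreducibles of degree 3 over GF(3).
None of them divide m (all give nonzero remainder).
No irreducible factor of degree ≤ 3 exists, so m is irreducible over GF(3).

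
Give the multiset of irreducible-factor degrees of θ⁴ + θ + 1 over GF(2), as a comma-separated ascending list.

4

Write h(θ) = θ⁴ + θ + 1.
Roots in GF(2): h(0) = 1; h(1) = 1.
Complete factorization: h(θ) = (θ⁴ + θ + 1).
Factor degrees with multiplicity: 4 = 4.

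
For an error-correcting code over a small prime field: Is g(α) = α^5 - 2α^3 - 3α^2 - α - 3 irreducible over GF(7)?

Check for roots in GF(7): g(0) = 4; g(1) = 6; g(2) = 6; g(3) = 2; g(4) = 1; g(5) = 6; g(6) = 3.
No roots, so no linear factors.
Degree-2 irreducible divisors: test the 21 monic irreducibles of degree 2 over GF(7).
None of them divide g (all give nonzero remainder).
No irreducible factor of degree ≤ 2 exists, so g is irreducible over GF(7).

Yes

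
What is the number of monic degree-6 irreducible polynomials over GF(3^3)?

By the necklace-counting formula, N_27(6) = (1/6) Σ_{d|6} μ(6/d)·27^d.
Divisors of 6: 1, 2, 3, 6; μ(6/d) for each: 1, -1, -1, 1.
Σ = 27^1 − 27^2 − 27^3 + 27^6 = 387400104.
N = 387400104/6 = 64566684.

64566684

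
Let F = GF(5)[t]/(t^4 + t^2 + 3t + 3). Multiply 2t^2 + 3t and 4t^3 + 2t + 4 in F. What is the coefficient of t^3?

Multiply in GF(5)[t]: (2t^2 + 3t)·(4t^3 + 2t + 4) = 3t^5 + 2t^4 + 4t^3 + 4t^2 + 2t.
Reduce using t^4 ≡ 4t^2 + 2t + 2 (mod t^4 + t^2 + 3t + 3).
Reduced: t^3 + 3t^2 + 2t + 4.

1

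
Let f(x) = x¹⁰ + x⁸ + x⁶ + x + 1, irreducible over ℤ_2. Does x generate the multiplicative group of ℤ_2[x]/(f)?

|GF(2^10)^×| = 2^10 − 1 = 1023. Prime factorization: 1023 = 3·11·31.
f is primitive ⇔ x has order 1023 in GF(2)[x]/(f), i.e. x^(1023/q) ≠ 1 for each prime q | 1023.
x^(341) mod f = x⁹ + x⁷ + x⁶ + x⁵ + x⁴ + x³ + x.
x^(93) mod f = x⁹ + x⁷ + x⁴ + x³ + x².
x^(33) mod f = x⁸ + x⁷ + x⁴ + x.
None equal 1, so x has full order 1023; f is primitive.

Yes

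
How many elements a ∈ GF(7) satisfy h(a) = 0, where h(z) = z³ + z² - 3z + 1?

3

Evaluate at each of the 7 elements of GF(7):
h(0) = 1; h(1) = 0 → root; h(2) = 0 → root; h(3) = 0 → root; h(4) = 6; h(5) = 3; h(6) = 4.
Roots: {1, 2, 3}.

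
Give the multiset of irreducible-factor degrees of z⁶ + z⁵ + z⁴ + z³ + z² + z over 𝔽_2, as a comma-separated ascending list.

Write g(z) = z⁶ + z⁵ + z⁴ + z³ + z² + z.
Roots in 𝔽_2: g(0) = 0 → root; g(1) = 0 → root.
Linear factors from roots: (z), (z + 1).
Complete factorization: g(z) = (z)·(z + 1)·(z² + z + 1)^2.
Factor degrees with multiplicity: 1 + 1 + 2 + 2 = 6.

1, 1, 2, 2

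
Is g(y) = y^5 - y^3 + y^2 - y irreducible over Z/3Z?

Check for roots in Z/3Z: g(0) = 0 → root; g(1) = 0 → root; g(2) = 2.
g(0) = 0, so (y) divides g(y); g is reducible.

No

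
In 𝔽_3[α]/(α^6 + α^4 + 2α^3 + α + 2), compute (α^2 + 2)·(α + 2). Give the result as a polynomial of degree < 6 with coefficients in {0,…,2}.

Multiply in 𝔽_3[α]: (α^2 + 2)·(α + 2) = α^3 + 2α^2 + 2α + 1.
Reduced: α^3 + 2α^2 + 2α + 1.

α^3 + 2α^2 + 2α + 1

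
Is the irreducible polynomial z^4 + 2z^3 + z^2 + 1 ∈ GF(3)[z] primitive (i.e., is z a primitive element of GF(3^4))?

No

Write f(z) = z^4 + 2z^3 + z^2 + 1.
|GF(3^4)^×| = 3^4 − 1 = 80. Prime factorization: 80 = 2^4·5.
f is primitive ⇔ z has order 80 in GF(3)[z]/(f), i.e. z^(80/q) ≠ 1 for each prime q | 80.
z^(40) mod f = 1
z^(16) mod f = z^3 + z^2 + 2z.
Since z^(40) = 1, the order of z divides 40 < 80; not primitive.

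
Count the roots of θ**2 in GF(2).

1

Write g(θ) = θ**2.
Evaluate at each of the 2 elements of GF(2):
g(0) = 0 → root; g(1) = 1.
Roots: {0}.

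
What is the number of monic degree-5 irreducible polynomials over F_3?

By the necklace-counting formula, N_3(5) = (1/5) Σ_{d|5} μ(5/d)·3^d.
Divisors of 5: 1, 5; μ(5/d) for each: -1, 1.
Σ = − 3^1 + 3^5 = 240.
N = 240/5 = 48.

48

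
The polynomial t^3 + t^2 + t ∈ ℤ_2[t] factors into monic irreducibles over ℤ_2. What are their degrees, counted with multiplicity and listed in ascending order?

Write g(t) = t^3 + t^2 + t.
Roots in ℤ_2: g(0) = 0 → root; g(1) = 1.
Linear factors from roots: (t).
Complete factorization: g(t) = (t)·(t^2 + t + 1).
Factor degrees with multiplicity: 1 + 2 = 3.

1, 2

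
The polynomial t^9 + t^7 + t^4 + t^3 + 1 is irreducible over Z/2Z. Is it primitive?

No

Write f(t) = t^9 + t^7 + t^4 + t^3 + 1.
|GF(2^9)^×| = 2^9 − 1 = 511. Prime factorization: 511 = 7·73.
f is primitive ⇔ t has order 511 in GF(2)[t]/(f), i.e. t^(511/q) ≠ 1 for each prime q | 511.
t^(73) mod f = 1
t^(7) mod f = t^7.
Since t^(73) = 1, the order of t divides 73 < 511; not primitive.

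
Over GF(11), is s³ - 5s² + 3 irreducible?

Write P(s) = s³ - 5s² + 3.
Check each element of GF(11) for a root: P(0)=3, P(1)=10, P(2)=2, P(3)=7, P(4)=9, P(5)=3, P(6)=6, P(7)=2, P(8)=8, P(9)=8, P(10)=8.
No roots. A degree-3 polynomial over a field with no linear factor is irreducible.

Yes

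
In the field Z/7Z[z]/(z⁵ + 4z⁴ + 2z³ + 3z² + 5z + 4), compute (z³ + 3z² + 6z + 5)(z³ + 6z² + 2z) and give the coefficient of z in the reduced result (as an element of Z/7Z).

2

Multiply in Z/7Z[z]: (z³ + 3z² + 6z + 5)·(z³ + 6z² + 2z) = z⁶ + 2z⁵ + 5z⁴ + 5z³ + 3z.
Reduce using z⁵ ≡ 3z⁴ + 5z³ + 4z² + 2z + 3 (mod z⁵ + 4z⁴ + 2z³ + 3z² + 5z + 4).
Reduced: 4z⁴ + 6z³ + z² + 2z + 1.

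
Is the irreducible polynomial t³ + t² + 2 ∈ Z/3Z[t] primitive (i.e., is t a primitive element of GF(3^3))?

No

Write f(t) = t³ + t² + 2.
|GF(3^3)^×| = 3^3 − 1 = 26. Prime factorization: 26 = 2·13.
f is primitive ⇔ t has order 26 in GF(3)[t]/(f), i.e. t^(26/q) ≠ 1 for each prime q | 26.
t^(13) mod f = 1
t^(2) mod f = t².
Since t^(13) = 1, the order of t divides 13 < 26; not primitive.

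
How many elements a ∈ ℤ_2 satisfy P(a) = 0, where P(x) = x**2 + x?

Evaluate at each of the 2 elements of ℤ_2:
P(0) = 0 → root; P(1) = 0 → root.
Roots: {0, 1}.

2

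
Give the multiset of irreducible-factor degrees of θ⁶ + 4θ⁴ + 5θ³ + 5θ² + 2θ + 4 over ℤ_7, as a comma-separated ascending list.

Write f(θ) = θ⁶ + 4θ⁴ + 5θ³ + 5θ² + 2θ + 4.
Linear factors from roots: (θ + 6), (θ + 5), (θ + 1).
Complete factorization: f(θ) = (θ + 1)·(θ + 5)·(θ + 6)^2·(θ² + 3θ + 5).
Factor degrees with multiplicity: 1 + 1 + 1 + 1 + 2 = 6.

1, 1, 1, 1, 2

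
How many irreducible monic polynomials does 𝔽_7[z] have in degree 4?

x^(7^4) − x is the product of all monic irreducibles of degree dividing 4; Möbius inversion gives N = (1/4) Σ μ(4/d)·7^d.
Divisors of 4: 1, 2, 4; μ(4/d) for each: 0, -1, 1.
Σ = − 7^2 + 7^4 = 2352.
N = 2352/4 = 588.

588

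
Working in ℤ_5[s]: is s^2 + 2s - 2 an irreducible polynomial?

Yes

Write P(s) = s^2 + 2s - 2.
Check for roots in ℤ_5: P(0) = 3; P(1) = 1; P(2) = 1; P(3) = 3; P(4) = 2.
No roots. A degree-2 polynomial over a field with no linear factor is irreducible.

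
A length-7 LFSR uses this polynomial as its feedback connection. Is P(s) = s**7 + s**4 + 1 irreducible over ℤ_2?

Check for roots in ℤ_2: P(0) = 1; P(1) = 1.
No roots, so no linear factors.
Monic irreducibles of degree 2 over GF(2): s**2 + s + 1.
None of them divide P (all give nonzero remainder).
Monic irreducibles of degree 3 over GF(2): s**3 + s + 1, s**3 + s**2 + 1.
None of them divide P (all give nonzero remainder).
No irreducible factor of degree ≤ 3 exists, so P is irreducible over GF(2).

Yes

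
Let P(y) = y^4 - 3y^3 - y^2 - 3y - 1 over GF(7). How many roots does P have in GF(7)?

2

Evaluate at each of the 7 elements of GF(7):
P(0) = 6; P(1) = 0 → root; P(2) = 2; P(3) = 2; P(4) = 0 → root; P(5) = 6; P(6) = 5.
Roots: {1, 4}.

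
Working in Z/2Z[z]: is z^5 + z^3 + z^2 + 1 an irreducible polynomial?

No

Write g(z) = z^5 + z^3 + z^2 + 1.
Check for roots in Z/2Z: g(0) = 1; g(1) = 0 → root.
g(1) = 0, so (z − 1) divides g(z); g is reducible.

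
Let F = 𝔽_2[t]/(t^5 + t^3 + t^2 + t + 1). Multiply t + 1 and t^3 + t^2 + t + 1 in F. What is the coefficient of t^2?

Multiply in 𝔽_2[t]: (t + 1)·(t^3 + t^2 + t + 1) = t^4 + 1.
Reduced: t^4 + 1.

0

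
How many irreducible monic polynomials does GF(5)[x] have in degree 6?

The number of monic irreducibles of degree 6 over GF(5) is (1/6)·Σ_{d∣6} μ(6/d) 5^d.
Divisors of 6: 1, 2, 3, 6; μ(6/d) for each: 1, -1, -1, 1.
Σ = 5^1 − 5^2 − 5^3 + 5^6 = 15480.
N = 15480/6 = 2580.

2580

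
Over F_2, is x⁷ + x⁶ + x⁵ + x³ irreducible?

No

Write f(x) = x⁷ + x⁶ + x⁵ + x³.
Check for roots in F_2: f(0) = 0 → root; f(1) = 0 → root.
f(0) = 0, so (x) divides f(x); f is reducible.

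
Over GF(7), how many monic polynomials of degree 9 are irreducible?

4483696

By the necklace-counting formula, N_7(9) = (1/9) Σ_{d|9} μ(9/d)·7^d.
Divisors of 9: 1, 3, 9; μ(9/d) for each: 0, -1, 1.
Σ = − 7^3 + 7^9 = 40353264.
N = 40353264/9 = 4483696.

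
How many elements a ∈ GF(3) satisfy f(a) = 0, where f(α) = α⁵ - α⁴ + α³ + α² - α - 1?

1

Evaluate at each of the 3 elements of GF(3):
f(0) = 2; f(1) = 0 → root; f(2) = 1.
Roots: {1}.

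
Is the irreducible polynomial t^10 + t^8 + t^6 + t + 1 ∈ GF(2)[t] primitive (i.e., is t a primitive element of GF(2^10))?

Yes

Write f(t) = t^10 + t^8 + t^6 + t + 1.
|GF(2^10)^×| = 2^10 − 1 = 1023. Prime factorization: 1023 = 3·11·31.
f is primitive ⇔ t has order 1023 in GF(2)[t]/(f), i.e. t^(1023/q) ≠ 1 for each prime q | 1023.
t^(341) mod f = t^9 + t^7 + t^6 + t^5 + t^4 + t^3 + t.
t^(93) mod f = t^9 + t^7 + t^4 + t^3 + t^2.
t^(33) mod f = t^8 + t^7 + t^4 + t.
None equal 1, so t has full order 1023; f is primitive.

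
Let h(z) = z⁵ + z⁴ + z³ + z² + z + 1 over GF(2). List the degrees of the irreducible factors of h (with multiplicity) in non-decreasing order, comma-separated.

1, 2, 2

Roots in GF(2): h(0) = 1; h(1) = 0 → root.
Linear factors from roots: (z + 1).
Complete factorization: h(z) = (z + 1)·(z² + z + 1)^2.
Factor degrees with multiplicity: 1 + 2 + 2 = 5.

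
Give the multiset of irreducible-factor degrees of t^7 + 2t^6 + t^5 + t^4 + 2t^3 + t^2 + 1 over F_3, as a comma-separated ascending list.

Write h(t) = t^7 + 2t^6 + t^5 + t^4 + 2t^3 + t^2 + 1.
Roots in F_3: h(0) = 1; h(1) = 0 → root; h(2) = 1.
Linear factors from roots: (t + 2).
Complete factorization: h(t) = (t + 2)^2·(t^2 + 2t + 2)·(t^3 + 2t^2 + 2t + 2).
Factor degrees with multiplicity: 1 + 1 + 2 + 3 = 7.

1, 1, 2, 3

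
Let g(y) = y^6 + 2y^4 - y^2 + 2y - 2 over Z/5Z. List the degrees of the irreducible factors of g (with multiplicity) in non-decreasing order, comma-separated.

2, 4

Roots in Z/5Z: g(0) = 3; g(1) = 2; g(2) = 4; g(3) = 1; g(4) = 3.
Complete factorization: g(y) = (y^2 + y + 1)·(y^4 - y^3 + 2y^2 - y - 2).
Factor degrees with multiplicity: 2 + 4 = 6.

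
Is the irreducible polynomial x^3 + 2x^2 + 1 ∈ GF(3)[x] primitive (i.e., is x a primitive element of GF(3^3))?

Yes

Write f(x) = x^3 + 2x^2 + 1.
|GF(3^3)^×| = 3^3 − 1 = 26. Prime factorization: 26 = 2·13.
f is primitive ⇔ x has order 26 in GF(3)[x]/(f), i.e. x^(26/q) ≠ 1 for each prime q | 26.
x^(13) mod f = 2.
x^(2) mod f = x^2.
None equal 1, so x has full order 26; f is primitive.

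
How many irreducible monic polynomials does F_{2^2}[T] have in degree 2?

6

Gauss's count: N_{4}(2) = (1/2) Σ_{d|2} μ(2/d)·4^d.
Divisors of 2: 1, 2; μ(2/d) for each: -1, 1.
Σ = − 4^1 + 4^2 = 12.
N = 12/2 = 6.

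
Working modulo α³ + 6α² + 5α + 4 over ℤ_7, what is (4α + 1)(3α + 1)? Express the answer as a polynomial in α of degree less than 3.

5α^2 + 1

Multiply in ℤ_7[α]: (4α + 1)·(3α + 1) = 5α² + 1.
Reduced: 5α² + 1.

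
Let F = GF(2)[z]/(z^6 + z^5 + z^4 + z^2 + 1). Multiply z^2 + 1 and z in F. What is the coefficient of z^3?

1

Multiply in GF(2)[z]: (z^2 + 1)·(z) = z^3 + z.
Reduced: z^3 + z.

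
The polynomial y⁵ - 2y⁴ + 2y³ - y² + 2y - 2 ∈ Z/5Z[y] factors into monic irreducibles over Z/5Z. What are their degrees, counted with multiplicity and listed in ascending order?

1, 1, 1, 2

Write g(y) = y⁵ - 2y⁴ + 2y³ - y² + 2y - 2.
Roots in Z/5Z: g(0) = 3; g(1) = 0 → root; g(2) = 4; g(3) = 0 → root; g(4) = 0 → root.
Linear factors from roots: (y - 1), (y + 2), (y + 1).
Complete factorization: g(y) = (y + 1)·(y + 2)·(y - 1)·(y² + y + 1).
Factor degrees with multiplicity: 1 + 1 + 1 + 2 = 5.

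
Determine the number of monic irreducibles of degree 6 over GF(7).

19544

Gauss's count: N_{7}(6) = (1/6) Σ_{d|6} μ(6/d)·7^d.
Divisors of 6: 1, 2, 3, 6; μ(6/d) for each: 1, -1, -1, 1.
Σ = 7^1 − 7^2 − 7^3 + 7^6 = 117264.
N = 117264/6 = 19544.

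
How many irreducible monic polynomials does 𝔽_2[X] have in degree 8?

30

By the necklace-counting formula, N_2(8) = (1/8) Σ_{d|8} μ(8/d)·2^d.
Divisors of 8: 1, 2, 4, 8; μ(8/d) for each: 0, 0, -1, 1.
Σ = − 2^4 + 2^8 = 240.
N = 240/8 = 30.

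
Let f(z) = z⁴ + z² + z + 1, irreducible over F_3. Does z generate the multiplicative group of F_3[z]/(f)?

No

|GF(3^4)^×| = 3^4 − 1 = 80. Prime factorization: 80 = 2^4·5.
f is primitive ⇔ z has order 80 in GF(3)[z]/(f), i.e. z^(80/q) ≠ 1 for each prime q | 80.
z^(40) mod f = 1
z^(16) mod f = z³ + 2.
Since z^(40) = 1, the order of z divides 40 < 80; not primitive.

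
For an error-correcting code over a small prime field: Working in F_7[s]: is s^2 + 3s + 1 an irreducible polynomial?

Yes

Write g(s) = s^2 + 3s + 1.
Check for roots in F_7: g(0) = 1; g(1) = 5; g(2) = 4; g(3) = 5; g(4) = 1; g(5) = 6; g(6) = 6.
No roots. A degree-2 polynomial over a field with no linear factor is irreducible.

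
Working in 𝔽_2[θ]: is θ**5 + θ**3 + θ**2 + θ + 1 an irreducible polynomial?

Write m(θ) = θ**5 + θ**3 + θ**2 + θ + 1.
Check for roots in 𝔽_2: m(0) = 1; m(1) = 1.
No roots, so no linear factors.
Monic irreducibles of degree 2 over GF(2): θ**2 + θ + 1.
None of them divide m (all give nonzero remainder).
No irreducible factor of degree ≤ 2 exists, so m is irreducible over GF(2).

Yes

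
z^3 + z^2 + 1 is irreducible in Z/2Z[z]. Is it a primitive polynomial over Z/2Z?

Write f(z) = z^3 + z^2 + 1.
|GF(2^3)^×| = 2^3 − 1 = 7. Prime factorization: 7 = 7.
f is primitive ⇔ z has order 7 in GF(2)[z]/(f), i.e. z^(7/q) ≠ 1 for each prime q | 7.
z^(1) mod f = z.
None equal 1, so z has full order 7; f is primitive.

Yes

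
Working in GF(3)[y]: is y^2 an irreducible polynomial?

Write P(y) = y^2.
Check for roots in GF(3): P(0) = 0 → root; P(1) = 1; P(2) = 1.
P(0) = 0, so (y) divides P(y); P is reducible.

No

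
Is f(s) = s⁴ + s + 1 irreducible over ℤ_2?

Yes

Check for roots in ℤ_2: f(0) = 1; f(1) = 1.
No roots, so no linear factors.
Monic irreducibles of degree 2 over GF(2): s² + s + 1.
None of them divide f (all give nonzero remainder).
No irreducible factor of degree ≤ 2 exists, so f is irreducible over GF(2).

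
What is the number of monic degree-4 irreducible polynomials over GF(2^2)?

The number of monic irreducibles of degree 4 over GF(4) is (1/4)·Σ_{d∣4} μ(4/d) 4^d.
Divisors of 4: 1, 2, 4; μ(4/d) for each: 0, -1, 1.
Σ = − 4^2 + 4^4 = 240.
N = 240/4 = 60.

60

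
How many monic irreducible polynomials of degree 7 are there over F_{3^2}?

683280

x^(9^7) − x is the product of all monic irreducibles of degree dividing 7; Möbius inversion gives N = (1/7) Σ μ(7/d)·9^d.
Divisors of 7: 1, 7; μ(7/d) for each: -1, 1.
Σ = − 9^1 + 9^7 = 4782960.
N = 4782960/7 = 683280.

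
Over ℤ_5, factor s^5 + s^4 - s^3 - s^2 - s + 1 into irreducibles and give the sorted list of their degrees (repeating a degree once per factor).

1, 1, 1, 2

Write f(s) = s^5 + s^4 - s^3 - s^2 - s + 1.
Roots in ℤ_5: f(0) = 1; f(1) = 0 → root; f(2) = 0 → root; f(3) = 1; f(4) = 2.
Linear factors from roots: (s - 1), (s - 2).
Complete factorization: f(s) = (s - 1)·(s - 2)^2·(s^2 + s + 1).
Factor degrees with multiplicity: 1 + 1 + 1 + 2 = 5.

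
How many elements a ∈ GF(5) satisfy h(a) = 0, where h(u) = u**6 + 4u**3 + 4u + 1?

Evaluate at each of the 5 elements of GF(5):
h(0) = 1; h(1) = 0 → root; h(2) = 0 → root; h(3) = 0 → root; h(4) = 4.
Roots: {1, 2, 3}.

3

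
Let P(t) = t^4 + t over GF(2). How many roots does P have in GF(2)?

2

Evaluate at each of the 2 elements of GF(2):
P(0) = 0 → root; P(1) = 0 → root.
Roots: {0, 1}.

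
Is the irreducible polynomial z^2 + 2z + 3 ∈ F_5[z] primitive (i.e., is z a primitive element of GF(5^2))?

Write f(z) = z^2 + 2z + 3.
|GF(5^2)^×| = 5^2 − 1 = 24. Prime factorization: 24 = 2^3·3.
f is primitive ⇔ z has order 24 in GF(5)[z]/(f), i.e. z^(24/q) ≠ 1 for each prime q | 24.
z^(12) mod f = 4.
z^(8) mod f = 4z + 1.
None equal 1, so z has full order 24; f is primitive.

Yes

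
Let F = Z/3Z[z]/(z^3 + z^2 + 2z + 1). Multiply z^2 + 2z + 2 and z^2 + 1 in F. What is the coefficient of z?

Multiply in Z/3Z[z]: (z^2 + 2z + 2)·(z^2 + 1) = z^4 + 2z^3 + 2z + 2.
Reduce using z^3 ≡ 2z^2 + z + 2 (mod z^3 + z^2 + 2z + 1).
Reduced: 2z + 1.

2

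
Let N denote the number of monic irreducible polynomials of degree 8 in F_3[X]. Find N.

By the necklace-counting formula, N_3(8) = (1/8) Σ_{d|8} μ(8/d)·3^d.
Divisors of 8: 1, 2, 4, 8; μ(8/d) for each: 0, 0, -1, 1.
Σ = − 3^4 + 3^8 = 6480.
N = 6480/8 = 810.

810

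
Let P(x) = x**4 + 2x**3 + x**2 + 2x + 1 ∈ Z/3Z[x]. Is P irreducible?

Check for roots in Z/3Z: P(0) = 1; P(1) = 1; P(2) = 2.
No roots, so no linear factors.
Monic irreducibles of degree 2 over GF(3): x**2 + 1, x**2 + x + 2, x**2 + 2x + 2.
None of them divide P (all give nonzero remainder).
No irreducible factor of degree ≤ 2 exists, so P is irreducible over GF(3).

Yes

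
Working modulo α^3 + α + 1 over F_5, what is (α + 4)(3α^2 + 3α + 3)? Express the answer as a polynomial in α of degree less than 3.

Multiply in F_5[α]: (α + 4)·(3α^2 + 3α + 3) = 3α^3 + 2.
Reduce using α^3 ≡ 4α + 4 (mod α^3 + α + 1).
Reduced: 2α + 4.

2α + 4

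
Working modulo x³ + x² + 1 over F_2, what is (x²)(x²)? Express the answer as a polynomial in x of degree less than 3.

x^2 + x + 1

Multiply in F_2[x]: (x²)·(x²) = x⁴.
Reduce using x³ ≡ x² + 1 (mod x³ + x² + 1).
Reduced: x² + x + 1.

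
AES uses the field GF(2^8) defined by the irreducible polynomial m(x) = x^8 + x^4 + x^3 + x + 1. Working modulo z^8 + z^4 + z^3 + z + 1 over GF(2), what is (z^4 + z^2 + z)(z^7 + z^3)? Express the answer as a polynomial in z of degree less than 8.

z^6 + z^2 + 1

Multiply in GF(2)[z]: (z^4 + z^2 + z)·(z^7 + z^3) = z^11 + z^9 + z^8 + z^7 + z^5 + z^4.
Reduce using z^8 ≡ z^4 + z^3 + z + 1 (mod z^8 + z^4 + z^3 + z + 1).
Reduced: z^6 + z^2 + 1.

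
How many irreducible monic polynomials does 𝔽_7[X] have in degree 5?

x^(7^5) − x is the product of all monic irreducibles of degree dividing 5; Möbius inversion gives N = (1/5) Σ μ(5/d)·7^d.
Divisors of 5: 1, 5; μ(5/d) for each: -1, 1.
Σ = − 7^1 + 7^5 = 16800.
N = 16800/5 = 3360.

3360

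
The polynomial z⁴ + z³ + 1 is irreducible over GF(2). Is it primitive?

Yes

Write f(z) = z⁴ + z³ + 1.
|GF(2^4)^×| = 2^4 − 1 = 15. Prime factorization: 15 = 3·5.
f is primitive ⇔ z has order 15 in GF(2)[z]/(f), i.e. z^(15/q) ≠ 1 for each prime q | 15.
z^(5) mod f = z³ + z + 1.
z^(3) mod f = z³.
None equal 1, so z has full order 15; f is primitive.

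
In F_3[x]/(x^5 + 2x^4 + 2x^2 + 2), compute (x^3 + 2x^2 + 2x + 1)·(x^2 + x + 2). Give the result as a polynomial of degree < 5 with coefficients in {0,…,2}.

Multiply in F_3[x]: (x^3 + 2x^2 + 2x + 1)·(x^2 + x + 2) = x^5 + x^2 + 2x + 2.
Reduce using x^5 ≡ x^4 + x^2 + 1 (mod x^5 + 2x^4 + 2x^2 + 2).
Reduced: x^4 + 2x^2 + 2x.

x^4 + 2x^2 + 2x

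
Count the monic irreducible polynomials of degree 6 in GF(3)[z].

By the necklace-counting formula, N_3(6) = (1/6) Σ_{d|6} μ(6/d)·3^d.
Divisors of 6: 1, 2, 3, 6; μ(6/d) for each: 1, -1, -1, 1.
Σ = 3^1 − 3^2 − 3^3 + 3^6 = 696.
N = 696/6 = 116.

116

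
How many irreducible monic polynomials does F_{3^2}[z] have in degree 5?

The number of monic irreducibles of degree 5 over GF(9) is (1/5)·Σ_{d∣5} μ(5/d) 9^d.
Divisors of 5: 1, 5; μ(5/d) for each: -1, 1.
Σ = − 9^1 + 9^5 = 59040.
N = 59040/5 = 11808.

11808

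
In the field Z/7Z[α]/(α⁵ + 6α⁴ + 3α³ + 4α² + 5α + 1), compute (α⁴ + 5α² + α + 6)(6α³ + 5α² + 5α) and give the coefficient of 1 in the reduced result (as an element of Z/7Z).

0

Multiply in Z/7Z[α]: (α⁴ + 5α² + α + 6)·(6α³ + 5α² + 5α) = 6α⁷ + 5α⁶ + 3α⁴ + 3α³ + 2α.
Reduce using α⁵ ≡ α⁴ + 4α³ + 3α² + 2α + 6 (mod α⁵ + 6α⁴ + 3α³ + 4α² + 5α + 1).
Reduced: 2α⁴ + 6α³ + 2α² + 5α.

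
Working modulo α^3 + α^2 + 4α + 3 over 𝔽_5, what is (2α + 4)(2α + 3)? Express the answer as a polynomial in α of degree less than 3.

4α^2 + 4α + 2

Multiply in 𝔽_5[α]: (2α + 4)·(2α + 3) = 4α^2 + 4α + 2.
Reduced: 4α^2 + 4α + 2.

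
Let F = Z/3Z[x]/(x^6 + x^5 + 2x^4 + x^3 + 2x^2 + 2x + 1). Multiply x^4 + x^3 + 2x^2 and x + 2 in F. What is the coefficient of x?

Multiply in Z/3Z[x]: (x^4 + x^3 + 2x^2)·(x + 2) = x^5 + x^3 + x^2.
Reduced: x^5 + x^3 + x^2.

0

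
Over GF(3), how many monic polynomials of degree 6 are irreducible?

116

By the necklace-counting formula, N_3(6) = (1/6) Σ_{d|6} μ(6/d)·3^d.
Divisors of 6: 1, 2, 3, 6; μ(6/d) for each: 1, -1, -1, 1.
Σ = 3^1 − 3^2 − 3^3 + 3^6 = 696.
N = 696/6 = 116.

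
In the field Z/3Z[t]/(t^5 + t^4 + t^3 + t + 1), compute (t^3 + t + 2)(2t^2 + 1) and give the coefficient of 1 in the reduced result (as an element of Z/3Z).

Multiply in Z/3Z[t]: (t^3 + t + 2)·(2t^2 + 1) = 2t^5 + t^2 + t + 2.
Reduce using t^5 ≡ 2t^4 + 2t^3 + 2t + 2 (mod t^5 + t^4 + t^3 + t + 1).
Reduced: t^4 + t^3 + t^2 + 2t.

0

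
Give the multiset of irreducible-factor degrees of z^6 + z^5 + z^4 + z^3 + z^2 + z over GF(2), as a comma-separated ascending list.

Write h(z) = z^6 + z^5 + z^4 + z^3 + z^2 + z.
Roots in GF(2): h(0) = 0 → root; h(1) = 0 → root.
Linear factors from roots: (z), (z + 1).
Complete factorization: h(z) = (z)·(z + 1)·(z^2 + z + 1)^2.
Factor degrees with multiplicity: 1 + 1 + 2 + 2 = 6.

1, 1, 2, 2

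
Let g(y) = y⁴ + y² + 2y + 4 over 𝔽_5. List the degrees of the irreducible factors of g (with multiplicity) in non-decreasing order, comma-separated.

Roots in 𝔽_5: g(0) = 4; g(1) = 3; g(2) = 3; g(3) = 0 → root; g(4) = 4.
Linear factors from roots: (y + 2).
Complete factorization: g(y) = (y + 2)·(y³ + 3y² + 2).
Factor degrees with multiplicity: 1 + 3 = 4.

1, 3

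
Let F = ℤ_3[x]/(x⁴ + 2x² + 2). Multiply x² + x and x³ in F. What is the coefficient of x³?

1

Multiply in ℤ_3[x]: (x² + x)·(x³) = x⁵ + x⁴.
Reduce using x⁴ ≡ x² + 1 (mod x⁴ + 2x² + 2).
Reduced: x³ + x² + x + 1.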